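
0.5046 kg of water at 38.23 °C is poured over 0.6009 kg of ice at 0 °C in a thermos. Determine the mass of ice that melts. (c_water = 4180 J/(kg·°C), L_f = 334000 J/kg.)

m_melted ≈ 0.241 kg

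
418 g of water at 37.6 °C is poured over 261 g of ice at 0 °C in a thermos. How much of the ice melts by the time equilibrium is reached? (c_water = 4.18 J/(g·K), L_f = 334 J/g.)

m_melted ≈ 197 g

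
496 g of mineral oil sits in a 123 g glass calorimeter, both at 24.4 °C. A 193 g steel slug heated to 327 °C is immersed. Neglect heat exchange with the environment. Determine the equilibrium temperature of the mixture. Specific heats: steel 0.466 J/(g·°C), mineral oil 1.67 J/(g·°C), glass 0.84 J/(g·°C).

Energy conservation, ΣQ = 0:
193×0.466×(T − 327) + 496×1.67×(T − 24.4) + 123×0.84×(T − 24.4) = 0
89.94(T − 327) + 828.32(T − 24.4) + 103.32(T − 24.4) = 0
(89.94 + 828.32 + 103.32) T = 89.94×327 + 828.32×24.4 + 103.32×24.4
T = 52142/1021.6 ≈ 51.04 °C

T_f ≈ 51.0 °C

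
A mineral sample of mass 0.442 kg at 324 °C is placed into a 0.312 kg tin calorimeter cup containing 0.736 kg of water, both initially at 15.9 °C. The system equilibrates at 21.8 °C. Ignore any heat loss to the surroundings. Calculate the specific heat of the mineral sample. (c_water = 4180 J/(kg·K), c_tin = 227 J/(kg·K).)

c ≈ 139 J/(kg·K)

Conservation of energy gives ΣQ = 0:
0.442·c·(21.8 − 324) + 0.736·4180·(21.8 − 15.9) + 0.312·227·(21.8 − 15.9) = 0
-133.57 c = -18569
c = -18569/-133.57 ≈ 139 J/(kg·K)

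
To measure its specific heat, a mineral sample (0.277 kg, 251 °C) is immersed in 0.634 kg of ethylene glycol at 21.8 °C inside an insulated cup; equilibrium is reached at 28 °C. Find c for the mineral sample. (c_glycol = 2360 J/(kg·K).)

m_s c (T_s − T_f) = m_glycol c_glycol (T_f − T_0):
0.277·c·(251 − 28) = 0.634·2360·(28 − 21.8)
61.77 c = 9276.7  ⇒  c ≈ 150.2 J/(kg·K)

c ≈ 150 J/(kg·K)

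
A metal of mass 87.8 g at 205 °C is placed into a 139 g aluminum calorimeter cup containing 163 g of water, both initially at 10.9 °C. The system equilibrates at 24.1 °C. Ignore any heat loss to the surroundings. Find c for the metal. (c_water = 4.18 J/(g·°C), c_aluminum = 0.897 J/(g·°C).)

c ≈ 0.67 J/(g·°C)

Conservation of energy gives ΣQ = 0:
87.8·c·(24.1 − 205) + 163·4.18·(24.1 − 10.9) + 139·0.897·(24.1 − 10.9) = 0
-15883 c = -10640
c = -10640/-15883 ≈ 0.6699 J/(g·°C)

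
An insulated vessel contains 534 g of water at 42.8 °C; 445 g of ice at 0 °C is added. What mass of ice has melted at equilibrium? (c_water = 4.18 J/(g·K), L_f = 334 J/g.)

m_melted ≈ 286 g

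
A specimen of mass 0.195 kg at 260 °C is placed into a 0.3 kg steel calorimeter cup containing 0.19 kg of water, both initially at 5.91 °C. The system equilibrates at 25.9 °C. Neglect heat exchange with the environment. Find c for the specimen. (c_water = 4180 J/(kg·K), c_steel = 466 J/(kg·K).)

Setting the total heat transfer to zero:
0.195×c×(25.9 − 260) + 0.19×4180×(25.9 − 5.91) + 0.3×466×(25.9 − 5.91) = 0
-45.65 c = -18671
c = -18671/-45.65 ≈ 409 J/(kg·K)

c ≈ 409 J/(kg·K)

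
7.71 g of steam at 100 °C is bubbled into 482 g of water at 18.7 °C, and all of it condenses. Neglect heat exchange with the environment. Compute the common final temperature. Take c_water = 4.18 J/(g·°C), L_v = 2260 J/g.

T_f ≈ 28.5 °C

Net heat exchanged in the isolated system is zero:
condense steam: −7.71×2260 = −17425; condensate cools 100→T: 7.71×4.18×(T − 100) = 32.23(T − 100); water warms: 482×4.18×(T − 18.7) = 2014.8(T − 18.7)
2047 T = 17425 + 3222.8 + 37676 = 58323
T ≈ 28.49 °C — below 100 °C, confirming all the steam condensed.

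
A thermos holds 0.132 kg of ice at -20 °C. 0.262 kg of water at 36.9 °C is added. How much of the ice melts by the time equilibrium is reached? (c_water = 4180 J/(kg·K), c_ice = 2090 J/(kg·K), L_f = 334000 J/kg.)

m_melted ≈ 0.104 kg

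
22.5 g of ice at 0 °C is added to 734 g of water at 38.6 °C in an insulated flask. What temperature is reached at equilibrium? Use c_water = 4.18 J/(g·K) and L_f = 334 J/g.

T_f ≈ 35.1 °C

Energy balance with sensible and latent terms:
latent heat to melt: 22.5·334 = 7515; warm the meltwater: 94.05 T; water cools: 734·4.18·(T − 38.6) = 3068.1(T − 38.6)
3162.2 T = 118429 − 7515 = 110914
T ≈ 35.08 °C. Since T > 0 °C, the all-ice-melts assumption holds.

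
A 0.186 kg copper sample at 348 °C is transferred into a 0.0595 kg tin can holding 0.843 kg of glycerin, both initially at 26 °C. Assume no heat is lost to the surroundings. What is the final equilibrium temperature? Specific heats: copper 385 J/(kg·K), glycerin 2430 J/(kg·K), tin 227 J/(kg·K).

Energy conservation, ΣQ = 0:
0.186*385*(T − 348) + 0.843*2430*(T − 26) + 0.0595*227*(T − 26) = 0
71.61(T − 348) + 2048.5(T − 26) + 13.51(T − 26) = 0
2133.6 T = 78532
T = 78532/2133.6 ≈ 36.81 °C

T_f ≈ 36.8 °C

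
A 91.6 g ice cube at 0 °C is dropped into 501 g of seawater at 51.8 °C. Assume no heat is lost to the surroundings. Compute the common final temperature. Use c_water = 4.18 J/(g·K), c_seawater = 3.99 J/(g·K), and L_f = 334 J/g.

T_f ≈ 30.6 °C

Net heat exchanged in the isolated system is zero:
melt ice: 91.6·334 = 30594
  warm the meltwater: 382.89 T
  seawater: 1999(T − 51.8)
2381.9 T = 103548 − 30594 = 72953
T ≈ 30.63 °C (positive, so assuming full melt was valid).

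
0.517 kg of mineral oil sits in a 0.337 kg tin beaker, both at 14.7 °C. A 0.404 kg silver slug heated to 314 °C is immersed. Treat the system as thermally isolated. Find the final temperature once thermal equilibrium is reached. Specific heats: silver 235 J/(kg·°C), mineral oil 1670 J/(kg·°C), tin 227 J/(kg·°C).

T_f ≈ 42.2 °C

Conservation of energy gives ΣQ = 0:
0.404×235×(T − 314) + 0.517×1670×(T − 14.7) + 0.337×227×(T − 14.7) = 0
1034.8 T = 43628
T = 43628 / 1034.8 = 42.2 °C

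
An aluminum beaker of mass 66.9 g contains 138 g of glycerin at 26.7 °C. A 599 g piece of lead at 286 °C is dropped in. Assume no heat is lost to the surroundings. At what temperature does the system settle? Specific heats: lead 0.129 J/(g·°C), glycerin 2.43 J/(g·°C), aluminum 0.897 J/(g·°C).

T_f is the heat-capacity-weighted average of the initial temperatures:
T_f = (77.27·286 + 335.34·26.7 + 60.01·26.7) / (77.27 + 335.34 + 60.01)
    = 32655 / 472.62 ≈ 69.09 °C

T_f ≈ 69.1 °C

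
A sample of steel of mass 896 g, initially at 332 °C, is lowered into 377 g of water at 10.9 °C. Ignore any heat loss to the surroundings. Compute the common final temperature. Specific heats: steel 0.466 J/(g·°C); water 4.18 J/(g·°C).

T_f ≈ 78.2 °C

Conservation of energy gives ΣQ = 0:
896*0.466*(T − 332) + 377*4.18*(T − 10.9) = 0
(417.54 + 1575.9) T = 417.54*332 + 1575.9*10.9
T = 155799/1993.4 ≈ 78.16 °C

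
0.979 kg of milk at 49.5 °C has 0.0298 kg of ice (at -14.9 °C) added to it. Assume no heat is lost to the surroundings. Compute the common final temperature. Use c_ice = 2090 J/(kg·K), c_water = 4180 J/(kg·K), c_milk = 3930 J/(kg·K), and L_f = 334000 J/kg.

T_f ≈ 45.2 °C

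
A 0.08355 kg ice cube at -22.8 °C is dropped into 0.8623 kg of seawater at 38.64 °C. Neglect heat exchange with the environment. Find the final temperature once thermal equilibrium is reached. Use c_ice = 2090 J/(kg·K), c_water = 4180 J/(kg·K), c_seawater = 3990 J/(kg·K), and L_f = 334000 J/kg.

Setting the total heat transfer to zero:
ice -22.8→0 °C: 0.08355×2090×22.8 = 3981.3
  latent heat to melt: 0.08355×334000 = 27906
  meltwater 0→T: 0.08355×4180×T = 349.24 T
  seawater cools: 0.8623×3990×(T − 38.64) = 3440.6(T − 38.64)
3789.8 T = 132944 − 31887 = 101057
T ≈ 26.67 °C — above 0 °C, consistent with complete melting.

T_f ≈ 26.7 °C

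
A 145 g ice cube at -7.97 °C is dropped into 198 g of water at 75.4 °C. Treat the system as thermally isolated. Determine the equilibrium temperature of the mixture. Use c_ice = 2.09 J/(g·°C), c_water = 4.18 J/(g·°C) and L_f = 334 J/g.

Taking heat into each body as positive, Σ m c ΔT = 0:
ice -7.97→0 °C: 145×2.09×7.97 = 2415.3
  melt ice: 145×334 = 48430
  meltwater 0→T: 145×4.18×T = 606.1 T
  water cools: 198×4.18×(T − 75.4) = 827.64(T − 75.4)
1433.7 T = 62404 − 50845 = 11559
T ≈ 8.06 °C (positive, so assuming full melt was valid).

T_f ≈ 8.1 °C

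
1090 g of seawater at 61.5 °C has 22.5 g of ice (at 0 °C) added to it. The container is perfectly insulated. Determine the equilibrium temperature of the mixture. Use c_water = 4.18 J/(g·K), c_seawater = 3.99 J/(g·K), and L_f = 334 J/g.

T_f ≈ 58.5 °C

Energy conservation, ΣQ = 0:
latent heat to melt: 22.5×334 = 7515
  meltwater 0→T: 22.5×4.18×T = 94.05 T
  seawater cools: 1090×3.99×(T − 61.5) = 4349.1(T − 61.5)
4443.2 T = 267470 − 7515 = 259955
T ≈ 58.51 °C — above 0 °C, consistent with complete melting.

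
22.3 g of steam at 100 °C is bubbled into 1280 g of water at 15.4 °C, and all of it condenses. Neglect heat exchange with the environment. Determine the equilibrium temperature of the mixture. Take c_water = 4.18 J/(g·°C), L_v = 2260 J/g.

T_f ≈ 26.1 °C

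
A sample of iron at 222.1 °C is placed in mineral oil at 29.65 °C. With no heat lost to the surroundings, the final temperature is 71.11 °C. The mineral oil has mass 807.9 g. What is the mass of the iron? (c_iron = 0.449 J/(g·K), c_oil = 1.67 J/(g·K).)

m ≈ 825 g

|Q_iron| = |Q_oil|:
m·0.449·(222.1 − 71.11) = 807.9·1.67·(71.11 − 29.65)
67.79 m = 55938  ⇒  m ≈ 825.1 g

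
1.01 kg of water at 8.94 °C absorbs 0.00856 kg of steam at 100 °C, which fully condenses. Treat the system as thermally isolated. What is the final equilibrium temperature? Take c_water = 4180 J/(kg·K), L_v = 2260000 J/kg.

Conservation of energy gives ΣQ = 0:
steam→water at 100 °C releases m L_v = 0.00856×2260000 = 19346; condensed water 100 °C→T: 35.78(T − 100); water warms: 1.01×4180×(T − 8.94) = 4221.8(T − 8.94)
4257.6 T = 19346 + 3578.1 + 37743 = 60667
T ≈ 14.25 °C (< 100 °C, so full condensation is consistent).

T_f ≈ 14.2 °C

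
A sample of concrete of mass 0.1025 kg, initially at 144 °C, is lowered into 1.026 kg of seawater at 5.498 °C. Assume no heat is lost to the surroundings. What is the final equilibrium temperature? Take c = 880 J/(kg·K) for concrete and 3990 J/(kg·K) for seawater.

T_f = Σ m_i c_i T_i / Σ m_i c_i:
T_f = (90.2*144 + 4093.7*5.498) / (90.2 + 4093.7)
    = 35496 / 4183.9 ≈ 8.48 °C

T_f ≈ 8.5 °C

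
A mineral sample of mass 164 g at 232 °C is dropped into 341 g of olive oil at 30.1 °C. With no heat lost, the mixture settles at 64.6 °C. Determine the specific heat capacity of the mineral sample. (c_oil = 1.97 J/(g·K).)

m_s c (T_s − T_f) = m_oil c_oil (T_f − T_0):
164×c×(232 − 64.6) = 341×1.97×(64.6 − 30.1)
27454 c = 23176  ⇒  c ≈ 0.8442 J/(g·K)

c ≈ 0.844 J/(g·K)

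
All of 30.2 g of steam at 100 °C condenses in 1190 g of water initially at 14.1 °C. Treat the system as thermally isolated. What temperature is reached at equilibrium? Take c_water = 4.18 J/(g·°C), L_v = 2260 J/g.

Setting the total heat transfer to zero:
condense steam: −30.2·2260 = −68252
  condensed water 100 °C→T: 126.24(T − 100)
  original water: 4974.2(T − 14.1)
5100.4 T = 68252 + 12624 + 70136 = 151012
T ≈ 29.61 °C (< 100 °C, so full condensation is consistent).

T_f ≈ 29.6 °C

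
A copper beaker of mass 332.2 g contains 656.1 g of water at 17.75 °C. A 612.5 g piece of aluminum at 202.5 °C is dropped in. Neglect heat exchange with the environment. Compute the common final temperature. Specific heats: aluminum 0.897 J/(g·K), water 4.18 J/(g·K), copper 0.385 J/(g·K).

Taking heat into each body as positive, Σ m c ΔT = 0:
612.5×0.897×(T − 202.5) + 656.1×4.18×(T − 17.75) + 332.2×0.385×(T − 17.75) = 0
3419.8 T = 162206
T ≈ 47.43 °C

T_f ≈ 47.4 °C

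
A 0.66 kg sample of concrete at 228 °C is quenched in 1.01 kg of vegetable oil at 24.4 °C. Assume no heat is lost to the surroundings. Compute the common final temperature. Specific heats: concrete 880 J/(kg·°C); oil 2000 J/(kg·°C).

T_f ≈ 69.9 °C

Setting the total heat transfer to zero:
0.66×880×(T − 228) + 1.01×2000×(T − 24.4) = 0
2600.8 T = 181710
T ≈ 69.87 °C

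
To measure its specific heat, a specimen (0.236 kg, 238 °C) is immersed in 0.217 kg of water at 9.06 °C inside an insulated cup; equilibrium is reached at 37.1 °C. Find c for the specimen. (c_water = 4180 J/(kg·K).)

c ≈ 536 J/(kg·K)

m_s c (T_s − T_f) = m_water c_water (T_f − T_0):
0.236·c·(238 − 37.1) = 0.217·4180·(37.1 − 9.06)
47.41 c = 25434  ⇒  c ≈ 536.4 J/(kg·K)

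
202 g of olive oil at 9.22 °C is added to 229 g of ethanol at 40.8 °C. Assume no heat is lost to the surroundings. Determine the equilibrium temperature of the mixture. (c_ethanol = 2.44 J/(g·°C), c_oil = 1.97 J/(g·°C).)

T_f ≈ 27.7 °C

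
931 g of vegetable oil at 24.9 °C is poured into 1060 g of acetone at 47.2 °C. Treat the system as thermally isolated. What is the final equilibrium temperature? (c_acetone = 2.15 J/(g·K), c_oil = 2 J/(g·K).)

With ΣQ=0 the equilibrium temperature is the m·c-weighted mean:
T_f = (2279·47.2 + 1862·24.9) / (2279 + 1862)
    = 153933 / 4141 ≈ 37.17 °C

T_f ≈ 37.2 °C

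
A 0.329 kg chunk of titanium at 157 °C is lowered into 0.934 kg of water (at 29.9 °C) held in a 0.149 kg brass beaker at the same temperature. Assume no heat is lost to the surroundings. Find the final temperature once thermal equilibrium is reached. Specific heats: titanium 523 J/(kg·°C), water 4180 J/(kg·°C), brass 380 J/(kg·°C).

T_f ≈ 35.2 °C

Taking heat into each body as positive, Σ m c ΔT = 0:
0.329·523·(T − 157) + 0.934·4180·(T − 29.9) + 0.149·380·(T − 29.9) = 0
172.07(T − 157) + 3904.1(T − 29.9) + 56.62(T − 29.9) = 0
4132.8 T = 145441
T = 145441 / 4132.8 = 35.2 °C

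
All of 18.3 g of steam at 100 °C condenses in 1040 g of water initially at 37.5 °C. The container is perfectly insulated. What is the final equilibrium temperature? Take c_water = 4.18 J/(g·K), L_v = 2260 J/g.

T_f ≈ 47.9 °C

Energy conservation, ΣQ = 0:
condense steam: −18.3×2260 = −41358; condensed water 100 °C→T: 76.49(T − 100); original water: 4347.2(T − 37.5)
4423.7 T = 41358 + 7649.4 + 163020 = 212027
T ≈ 47.93 °C, under the boiling point, so the assumption holds.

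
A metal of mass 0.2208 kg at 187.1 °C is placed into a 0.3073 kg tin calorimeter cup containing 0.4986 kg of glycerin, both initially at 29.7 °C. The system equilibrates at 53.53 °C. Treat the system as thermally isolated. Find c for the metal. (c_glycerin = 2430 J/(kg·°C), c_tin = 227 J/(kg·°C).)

c ≈ 1040 J/(kg·°C)

Net heat exchanged in the isolated system is zero:
0.2208×c×(53.53 − 187.1) + 0.4986×2430×(53.53 − 29.7) + 0.3073×227×(53.53 − 29.7) = 0
-29.49 c = -30535
c = -30535/-29.49 ≈ 1035 J/(kg·°C)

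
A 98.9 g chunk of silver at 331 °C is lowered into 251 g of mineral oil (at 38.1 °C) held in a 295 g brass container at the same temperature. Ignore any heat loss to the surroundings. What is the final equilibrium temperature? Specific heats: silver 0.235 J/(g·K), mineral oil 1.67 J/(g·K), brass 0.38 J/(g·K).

T_f ≈ 50.4 °C

Energy conservation, ΣQ = 0:
98.9×0.235×(T − 331) + 251×1.67×(T − 38.1) + 295×0.38×(T − 38.1) = 0
23.24(T − 331) + 419.17(T − 38.1) + 112.1(T − 38.1) = 0
(23.24 + 419.17 + 112.1) T = 23.24×331 + 419.17×38.1 + 112.1×38.1
T = 27934 / 554.51 = 50.4 °C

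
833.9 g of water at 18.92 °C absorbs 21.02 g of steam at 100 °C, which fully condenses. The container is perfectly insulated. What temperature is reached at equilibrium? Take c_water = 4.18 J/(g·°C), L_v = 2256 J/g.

T_f ≈ 34.2 °C

Sum of m c ΔT and latent-heat terms is zero:
condense steam: −21.02·2256 = −47421; condensate cools 100→T: 21.02·4.18·(T − 100) = 87.86(T − 100); original water: 3485.7(T − 18.92)
3573.6 T = 47421 + 8786.4 + 65949 = 122157
T ≈ 34.18 °C, under the boiling point, so the assumption holds.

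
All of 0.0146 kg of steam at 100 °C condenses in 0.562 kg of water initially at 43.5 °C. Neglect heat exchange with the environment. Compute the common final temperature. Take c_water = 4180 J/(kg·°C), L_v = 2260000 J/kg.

Taking heat into each body as positive, Σ m c ΔT = 0:
condense steam: −0.0146·2260000 = −32996; condensed water 100 °C→T: 61.03(T − 100); original water: 2349.2(T − 43.5)
2410.2 T = 32996 + 6102.8 + 102188 = 141287
T ≈ 58.62 °C (< 100 °C, so full condensation is consistent).

T_f ≈ 58.6 °C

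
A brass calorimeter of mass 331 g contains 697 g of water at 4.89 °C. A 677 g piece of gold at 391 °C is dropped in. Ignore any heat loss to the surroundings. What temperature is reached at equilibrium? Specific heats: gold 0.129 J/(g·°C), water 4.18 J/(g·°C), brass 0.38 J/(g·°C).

T_f ≈ 15.7 °C

Setting the total heat transfer to zero:
677×0.129×(T − 391) + 697×4.18×(T − 4.89) + 331×0.38×(T − 4.89) = 0
3126.6 T = 49009
T ≈ 15.68 °C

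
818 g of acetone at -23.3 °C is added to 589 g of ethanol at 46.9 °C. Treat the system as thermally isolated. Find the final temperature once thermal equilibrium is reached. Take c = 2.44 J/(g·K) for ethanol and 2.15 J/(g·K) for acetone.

Heat lost by the ethanol equals heat gained by the acetone:
589*2.44*(46.9 − T) = 818*2.15*(T − (-23.3))
1437.2(46.9 − T) = 1758.7(T − (-23.3))
3195.9 T = 26425  ⇒  T ≈ 8.27 °C

T_f ≈ 8.3 °C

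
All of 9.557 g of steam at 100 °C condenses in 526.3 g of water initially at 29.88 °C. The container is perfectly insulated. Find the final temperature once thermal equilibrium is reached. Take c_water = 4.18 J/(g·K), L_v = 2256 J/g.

Energy conservation, ΣQ = 0:
latent heat released on condensation: 9.557·2256 = 21561; condensate cools 100→T: 9.557·4.18·(T − 100) = 39.95(T − 100); original water: 2199.9(T − 29.88)
2239.9 T = 21561 + 3994.8 + 65734 = 91289
T ≈ 40.76 °C — below 100 °C, confirming all the steam condensed.

T_f ≈ 40.8 °C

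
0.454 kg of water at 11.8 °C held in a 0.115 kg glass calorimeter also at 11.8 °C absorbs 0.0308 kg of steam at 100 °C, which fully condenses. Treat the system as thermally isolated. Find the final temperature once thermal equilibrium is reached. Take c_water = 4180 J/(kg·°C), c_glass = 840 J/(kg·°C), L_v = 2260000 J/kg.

T_f ≈ 49.9 °C

Taking heat into each body as positive, Σ m c ΔT = 0:
steam→water at 100 °C releases m L_v = 0.0308·2260000 = 69608; condensate cools 100→T: 0.0308·4180·(T − 100) = 128.74(T − 100); original water: 1897.7(T − 11.8); glass cup: 0.115·840·(T − 11.8) = 96.6(T − 11.8)
2123.1 T = 69608 + 12874 + 23533 = 106015
T ≈ 49.94 °C (< 100 °C, so full condensation is consistent).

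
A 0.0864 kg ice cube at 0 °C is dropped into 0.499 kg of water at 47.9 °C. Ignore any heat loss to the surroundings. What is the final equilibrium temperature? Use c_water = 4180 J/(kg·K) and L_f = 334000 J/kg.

Sum of m c ΔT and latent-heat terms is zero:
fusion: m_ice L_f = 0.0864·334000 = 28858; warm the meltwater: 361.15 T; water: 2085.8(T − 47.9)
2447 T = 99911 − 28858 = 71053
T ≈ 29.04 °C (positive, so assuming full melt was valid).

T_f ≈ 29.0 °C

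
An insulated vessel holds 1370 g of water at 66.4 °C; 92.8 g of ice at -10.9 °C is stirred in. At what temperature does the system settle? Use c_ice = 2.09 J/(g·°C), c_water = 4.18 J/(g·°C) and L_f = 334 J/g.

T_f ≈ 56.8 °C

Sum of m c ΔT and latent-heat terms is zero:
ice -10.9→0 °C: 92.8·2.09·10.9 = 2114.1
  melt ice: 92.8·334 = 30995
  meltwater 0→T: 92.8·4.18·T = 387.9 T
  water cools: 1370·4.18·(T − 66.4) = 5726.6(T − 66.4)
6114.5 T = 380246 − 33109 = 347137
T ≈ 56.77 °C (positive, so assuming full melt was valid).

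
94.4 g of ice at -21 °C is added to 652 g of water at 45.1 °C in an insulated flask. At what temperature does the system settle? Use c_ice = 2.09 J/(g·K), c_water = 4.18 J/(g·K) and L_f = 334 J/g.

Let T be the final temperature. ΣQ_i = 0:
warm ice to 0 °C: 94.4×2.09×(0 − (-21)) = 4143.2
  melt ice: 94.4×334 = 31530
  meltwater 0→T: 94.4×4.18×T = 394.59 T
  water: 2725.4(T − 45.1)
3120 T = 122914 − 35673 = 87241
T ≈ 27.96 °C (positive, so assuming full melt was valid).

T_f ≈ 28.0 °C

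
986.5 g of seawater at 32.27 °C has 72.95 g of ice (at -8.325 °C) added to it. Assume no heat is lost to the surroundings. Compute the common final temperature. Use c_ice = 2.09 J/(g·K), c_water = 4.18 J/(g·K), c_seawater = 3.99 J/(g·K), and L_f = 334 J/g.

T_f ≈ 23.9 °C

Net heat exchanged in the isolated system is zero:
ice -8.325→0 °C: 72.95×2.09×8.325 = 1269.3
  latent heat to melt: 72.95×334 = 24365
  warm the meltwater: 304.93 T
  seawater cools: 986.5×3.99×(T − 32.27) = 3936.1(T − 32.27)
4241.1 T = 127019 − 25635 = 101385
T ≈ 23.91 °C (positive, so assuming full melt was valid).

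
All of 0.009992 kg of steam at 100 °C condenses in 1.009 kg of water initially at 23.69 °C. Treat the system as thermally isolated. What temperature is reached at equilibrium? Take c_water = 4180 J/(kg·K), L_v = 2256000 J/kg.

Heat gained plus heat lost sum to zero:
steam→water at 100 °C releases m L_v = 0.009992·2256000 = 22542
  condensate cools 100→T: 0.009992·4180·(T − 100) = 41.77(T − 100)
  water warms: 1.009·4180·(T − 23.69) = 4217.6(T − 23.69)
4259.4 T = 22542 + 4176.7 + 99915 = 126634
T ≈ 29.73 °C, under the boiling point, so the assumption holds.

T_f ≈ 29.7 °C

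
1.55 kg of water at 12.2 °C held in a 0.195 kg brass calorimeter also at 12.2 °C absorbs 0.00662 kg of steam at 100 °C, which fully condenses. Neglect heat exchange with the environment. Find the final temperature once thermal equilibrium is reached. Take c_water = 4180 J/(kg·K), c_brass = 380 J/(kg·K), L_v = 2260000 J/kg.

T_f ≈ 14.8 °C

Let T be the final temperature. ΣQ_i = 0:
condense steam: −0.00662·2260000 = −14961; condensed water 100 °C→T: 27.67(T − 100); water warms: 1.55·4180·(T − 12.2) = 6479(T − 12.2); brass cup: 0.195·380·(T − 12.2) = 74.1(T − 12.2)
6580.8 T = 14961 + 2767.2 + 79948 = 97676
T ≈ 14.84 °C — below 100 °C, confirming all the steam condensed.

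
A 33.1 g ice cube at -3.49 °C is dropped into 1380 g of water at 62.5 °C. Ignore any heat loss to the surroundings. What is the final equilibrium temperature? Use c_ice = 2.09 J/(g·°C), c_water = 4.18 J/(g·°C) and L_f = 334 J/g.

Conservation of energy gives ΣQ = 0:
warm ice to 0 °C: 33.1·2.09·(0 − (-3.49)) = 241.43; latent heat to melt: 33.1·334 = 11055; meltwater 0→T: 33.1·4.18·T = 138.36 T; water: 5768.4(T − 62.5)
5906.8 T = 360525 − 11297 = 349228
T ≈ 59.12 °C. Since T > 0 °C, the all-ice-melts assumption holds.

T_f ≈ 59.1 °C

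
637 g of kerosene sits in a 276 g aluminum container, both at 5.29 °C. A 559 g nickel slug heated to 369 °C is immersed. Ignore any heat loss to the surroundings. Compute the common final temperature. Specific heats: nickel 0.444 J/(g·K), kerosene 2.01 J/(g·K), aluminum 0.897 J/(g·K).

T_f ≈ 56.1 °C

Energy conservation, ΣQ = 0:
559*0.444*(T − 369) + 637*2.01*(T − 5.29) + 276*0.897*(T − 5.29) = 0
248.2(T − 369) + 1280.4(T − 5.29) + 247.57(T − 5.29) = 0
1776.1 T = 99667
T = 99667/1776.1 ≈ 56.11 °C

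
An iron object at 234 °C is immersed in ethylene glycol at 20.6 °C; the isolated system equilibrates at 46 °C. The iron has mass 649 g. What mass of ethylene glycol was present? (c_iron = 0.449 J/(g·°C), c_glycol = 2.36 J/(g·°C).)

Taking heat into each body as positive, Σ m c ΔT = 0:
649×0.449×(46 − 234) + m×2.36×(46 − 20.6) = 0
59.94 m = 54783
m = 54783/59.94 ≈ 913.9 g

m ≈ 914 g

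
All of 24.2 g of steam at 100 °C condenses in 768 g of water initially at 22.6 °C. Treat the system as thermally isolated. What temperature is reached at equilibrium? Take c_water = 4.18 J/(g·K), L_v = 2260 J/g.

T_f ≈ 41.5 °C

Net heat exchanged in the isolated system is zero:
latent heat released on condensation: 24.2×2260 = 54692; condensate cools 100→T: 24.2×4.18×(T − 100) = 101.16(T − 100); water warms: 768×4.18×(T − 22.6) = 3210.2(T − 22.6)
3311.4 T = 54692 + 10116 + 72551 = 137359
T ≈ 41.48 °C, under the boiling point, so the assumption holds.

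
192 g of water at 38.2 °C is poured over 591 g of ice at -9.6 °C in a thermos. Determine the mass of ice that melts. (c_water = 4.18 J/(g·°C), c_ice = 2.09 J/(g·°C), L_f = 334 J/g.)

m_melted ≈ 56.3 g

Water can give up m c ΔT = 192×4.18×38.2 = 30658 J before reaching 0 °C.
Warming the ice to 0 °C takes 591×2.09×9.6 = 11858 J, leaving 18800 J for melting.
To melt every bit of ice: 591×334 = 197394 J.
That's not enough to melt it all — equilibrium is at 0 °C with ice remaining.
m_melted×334 = 18800  ⇒  m_melted ≈ 56.29 g.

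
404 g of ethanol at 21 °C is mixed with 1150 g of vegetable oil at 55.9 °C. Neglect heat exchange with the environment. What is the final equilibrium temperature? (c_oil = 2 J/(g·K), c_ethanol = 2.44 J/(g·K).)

Energy conservation, ΣQ = 0:
1150·2·(T − 55.9) + 404·2.44·(T − 21) = 0
2300(T − 55.9) + 985.76(T − 21) = 0
(2300 + 985.76) T = 2300·55.9 + 985.76·21
T ≈ 45.43 °C

T_f ≈ 45.4 °C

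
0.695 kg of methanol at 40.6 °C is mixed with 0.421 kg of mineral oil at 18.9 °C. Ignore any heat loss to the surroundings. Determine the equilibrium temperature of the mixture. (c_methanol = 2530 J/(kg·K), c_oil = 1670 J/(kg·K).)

Net heat exchanged in the isolated system is zero:
0.695*2530*(T − 40.6) + 0.421*1670*(T − 18.9) = 0
1758.3(T − 40.6) + 703.07(T − 18.9) = 0
(1758.3 + 703.07) T = 1758.3*40.6 + 703.07*18.9
T = 84677/2461.4 ≈ 34.40 °C

T_f ≈ 34.4 °C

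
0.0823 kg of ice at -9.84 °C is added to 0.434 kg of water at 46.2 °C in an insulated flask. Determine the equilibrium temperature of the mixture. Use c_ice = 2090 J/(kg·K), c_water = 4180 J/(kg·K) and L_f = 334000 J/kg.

T_f ≈ 25.3 °C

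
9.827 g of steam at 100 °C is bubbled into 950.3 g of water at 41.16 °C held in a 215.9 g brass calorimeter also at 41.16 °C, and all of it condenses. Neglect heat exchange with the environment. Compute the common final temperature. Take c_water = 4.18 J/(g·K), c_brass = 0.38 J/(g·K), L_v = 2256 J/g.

T_f ≈ 47.2 °C

Energy balance with sensible and latent terms:
steam→water at 100 °C releases m L_v = 9.827·2256 = 22170; condensate cools 100→T: 9.827·4.18·(T − 100) = 41.08(T − 100); original water: 3972.3(T − 41.16); cup: 82.04(T − 41.16)
4095.4 T = 22170 + 4107.7 + 166875 = 193152
T ≈ 47.16 °C — below 100 °C, confirming all the steam condensed.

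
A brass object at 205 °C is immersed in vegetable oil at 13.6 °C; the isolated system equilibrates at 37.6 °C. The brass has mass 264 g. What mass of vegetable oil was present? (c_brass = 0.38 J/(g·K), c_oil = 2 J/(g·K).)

m ≈ 350 g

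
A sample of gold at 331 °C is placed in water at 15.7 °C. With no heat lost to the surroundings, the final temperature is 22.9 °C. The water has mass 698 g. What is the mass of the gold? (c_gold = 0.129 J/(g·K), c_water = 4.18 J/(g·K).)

m ≈ 529 g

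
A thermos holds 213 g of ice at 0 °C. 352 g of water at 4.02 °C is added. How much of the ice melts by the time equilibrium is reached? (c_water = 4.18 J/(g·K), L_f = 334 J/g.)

m_melted ≈ 17.7 g

Water can give up m c ΔT = 352·4.18·4.02 = 5914.9 J before reaching 0 °C.
Fully melting the ice requires m_ice L_f = 213·334 = 71142 J.
5914.9 J < 71142 J, so only part of the ice melts and the system sits at 0 °C.
m_melt = 5914.9 / L_f = 17.71 g.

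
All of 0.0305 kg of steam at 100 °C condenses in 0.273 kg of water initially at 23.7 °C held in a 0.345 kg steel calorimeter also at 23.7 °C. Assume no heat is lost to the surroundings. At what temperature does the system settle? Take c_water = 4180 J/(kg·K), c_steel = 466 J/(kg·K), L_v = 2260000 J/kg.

T_f ≈ 78.7 °C

Net heat exchanged in the isolated system is zero:
condense steam: −0.0305·2260000 = −68930
  condensate cools 100→T: 0.0305·4180·(T − 100) = 127.49(T − 100)
  water warms: 0.273·4180·(T − 23.7) = 1141.1(T − 23.7)
  steel cup: 0.345·466·(T − 23.7) = 160.77(T − 23.7)
1429.4 T = 68930 + 12749 + 30855 = 112534
T ≈ 78.73 °C (< 100 °C, so full condensation is consistent).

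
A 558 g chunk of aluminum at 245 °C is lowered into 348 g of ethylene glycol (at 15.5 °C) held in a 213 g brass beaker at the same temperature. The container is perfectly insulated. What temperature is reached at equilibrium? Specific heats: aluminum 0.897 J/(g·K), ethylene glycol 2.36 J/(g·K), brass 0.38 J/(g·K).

T_f ≈ 97.4 °C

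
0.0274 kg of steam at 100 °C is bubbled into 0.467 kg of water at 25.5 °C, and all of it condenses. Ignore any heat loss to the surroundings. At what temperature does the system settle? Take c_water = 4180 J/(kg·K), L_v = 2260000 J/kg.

T_f ≈ 59.6 °C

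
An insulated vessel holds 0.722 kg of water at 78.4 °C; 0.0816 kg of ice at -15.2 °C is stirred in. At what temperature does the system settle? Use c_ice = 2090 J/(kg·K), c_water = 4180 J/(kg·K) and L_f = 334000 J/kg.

T_f ≈ 61.6 °C

Conservation of energy gives ΣQ = 0:
ice -15.2→0 °C: 0.0816×2090×15.2 = 2592.3
  fusion: m_ice L_f = 0.0816×334000 = 27254
  meltwater 0→T: 0.0816×4180×T = 341.09 T
  water: 3018(T − 78.4)
3359 T = 236608 − 29847 = 206761
T ≈ 61.55 °C (positive, so assuming full melt was valid).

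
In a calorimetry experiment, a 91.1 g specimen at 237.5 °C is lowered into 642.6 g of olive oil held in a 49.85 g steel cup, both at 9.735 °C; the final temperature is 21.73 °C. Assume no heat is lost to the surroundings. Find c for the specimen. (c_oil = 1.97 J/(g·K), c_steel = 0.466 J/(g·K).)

Setting the total heat transfer to zero:
91.1·c·(21.73 − 237.5) + 642.6·1.97·(21.73 − 9.735) + 49.85·0.466·(21.73 − 9.735) = 0
-19657 c = -15463
c = -15463/-19657 ≈ 0.7867 J/(g·K)

c ≈ 0.787 J/(g·K)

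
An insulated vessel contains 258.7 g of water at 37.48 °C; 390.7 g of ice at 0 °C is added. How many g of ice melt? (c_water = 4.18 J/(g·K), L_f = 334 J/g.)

m_melted ≈ 121 g

Water can give up m c ΔT = 258.7×4.18×37.48 = 40530 J before reaching 0 °C.
To melt every bit of ice: 390.7×334 = 130494 J.
That's not enough to melt it all — equilibrium is at 0 °C with ice remaining.
Mass melted = 40530/334 ≈ 121.3 g.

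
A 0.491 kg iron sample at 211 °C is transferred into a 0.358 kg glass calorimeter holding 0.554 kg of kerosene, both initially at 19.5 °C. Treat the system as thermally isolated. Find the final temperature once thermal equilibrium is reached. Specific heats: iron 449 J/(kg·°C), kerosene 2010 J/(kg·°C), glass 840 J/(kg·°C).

T_f ≈ 45.3 °C

Let T be the final temperature. ΣQ_i = 0:
0.491×449×(T − 211) + 0.554×2010×(T − 19.5) + 0.358×840×(T − 19.5) = 0
220.46(T − 211) + 1113.5(T − 19.5) + 300.72(T − 19.5) = 0
1634.7 T = 74095
T = 74095 / 1634.7 = 45.3 °C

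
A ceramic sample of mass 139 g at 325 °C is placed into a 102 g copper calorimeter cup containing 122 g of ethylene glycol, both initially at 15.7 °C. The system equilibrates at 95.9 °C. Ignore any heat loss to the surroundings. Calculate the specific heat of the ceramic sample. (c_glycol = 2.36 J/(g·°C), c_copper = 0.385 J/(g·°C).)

c ≈ 0.824 J/(g·°C)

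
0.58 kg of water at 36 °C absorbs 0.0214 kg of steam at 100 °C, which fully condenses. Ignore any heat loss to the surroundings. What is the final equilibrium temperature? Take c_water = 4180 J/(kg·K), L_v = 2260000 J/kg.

T_f ≈ 57.5 °C

Heat gained plus heat lost sum to zero:
steam→water at 100 °C releases m L_v = 0.0214×2260000 = 48364; condensed water 100 °C→T: 89.45(T − 100); water warms: 0.58×4180×(T − 36) = 2424.4(T − 36)
2513.9 T = 48364 + 8945.2 + 87278 = 144588
T ≈ 57.52 °C, under the boiling point, so the assumption holds.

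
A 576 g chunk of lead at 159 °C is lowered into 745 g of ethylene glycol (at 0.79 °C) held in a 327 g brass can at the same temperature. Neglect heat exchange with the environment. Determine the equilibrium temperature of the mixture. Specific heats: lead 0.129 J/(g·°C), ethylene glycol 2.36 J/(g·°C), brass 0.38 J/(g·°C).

Heat gained plus heat lost sum to zero:
576×0.129×(T − 159) + 745×2.36×(T − 0.79) + 327×0.38×(T − 0.79) = 0
1956.8 T = 13301
T = 13301/1956.8 ≈ 6.80 °C

T_f ≈ 6.8 °C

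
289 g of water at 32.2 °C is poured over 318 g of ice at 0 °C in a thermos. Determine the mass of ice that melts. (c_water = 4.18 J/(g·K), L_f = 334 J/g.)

Heat available from the water dropping to 0 °C: 289·4.18·32.2 = 38898 J.
To melt every bit of ice: 318·334 = 106212 J.
That's not enough to melt it all — equilibrium is at 0 °C with ice remaining.
m_melted·334 = 38898  ⇒  m_melted ≈ 116.5 g.

m_melted ≈ 116 g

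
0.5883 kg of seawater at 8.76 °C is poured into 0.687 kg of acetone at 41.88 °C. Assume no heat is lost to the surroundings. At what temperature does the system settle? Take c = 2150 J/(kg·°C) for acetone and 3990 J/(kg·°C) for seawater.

T_f ≈ 21.6 °C

T_f is the heat-capacity-weighted average of the initial temperatures:
T_f = (1477.1·41.88 + 2347.3·8.76) / (1477.1 + 2347.3)
    = 82421 / 3824.4 ≈ 21.55 °C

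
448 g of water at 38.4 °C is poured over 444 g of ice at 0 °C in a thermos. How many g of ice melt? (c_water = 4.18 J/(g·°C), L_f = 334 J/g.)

m_melted ≈ 215 g

Heat available from the water dropping to 0 °C: 448×4.18×38.4 = 71909 J.
To melt every bit of ice: 444×334 = 148296 J.
That's not enough to melt it all — equilibrium is at 0 °C with ice remaining.
m_melted×334 = 71909  ⇒  m_melted ≈ 215.3 g.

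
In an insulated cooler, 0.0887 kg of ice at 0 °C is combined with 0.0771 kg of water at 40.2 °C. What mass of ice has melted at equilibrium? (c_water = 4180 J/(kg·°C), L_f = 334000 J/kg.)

m_melted ≈ 0.0388 kg

Water can give up m c ΔT = 0.0771·4180·40.2 = 12956 J before reaching 0 °C.
Fully melting the ice requires m_ice L_f = 0.0887·334000 = 29626 J.
That's not enough to melt it all — equilibrium is at 0 °C with ice remaining.
m_melt = 12956 / L_f = 0.03879 kg.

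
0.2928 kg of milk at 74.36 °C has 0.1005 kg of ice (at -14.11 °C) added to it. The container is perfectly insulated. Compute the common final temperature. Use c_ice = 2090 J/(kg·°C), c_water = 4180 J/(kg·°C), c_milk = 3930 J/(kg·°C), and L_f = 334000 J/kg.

T_f ≈ 31.2 °C

Taking heat into each body as positive, Σ m c ΔT = 0:
warm ice to 0 °C: 0.1005·2090·(0 − (-14.11)) = 2963.7; melt ice: 0.1005·334000 = 33567; warm the meltwater: 420.09 T; milk: 1150.7(T − 74.36)
1570.8 T = 85566 − 36531 = 49036
T ≈ 31.22 °C. Since T > 0 °C, the all-ice-melts assumption holds.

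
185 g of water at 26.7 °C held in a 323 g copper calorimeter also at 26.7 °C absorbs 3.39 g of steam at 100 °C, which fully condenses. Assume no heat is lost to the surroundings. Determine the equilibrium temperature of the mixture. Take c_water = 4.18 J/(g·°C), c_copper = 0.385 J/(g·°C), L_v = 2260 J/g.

T_f ≈ 36.2 °C

Energy conservation, ΣQ = 0:
latent heat released on condensation: 3.39×2260 = 7661.4; condensed water 100 °C→T: 14.17(T − 100); water warms: 185×4.18×(T − 26.7) = 773.3(T − 26.7); copper cup: 323×0.385×(T − 26.7) = 124.36(T − 26.7)
911.83 T = 7661.4 + 1417 + 23967 = 33046
T ≈ 36.24 °C (< 100 °C, so full condensation is consistent).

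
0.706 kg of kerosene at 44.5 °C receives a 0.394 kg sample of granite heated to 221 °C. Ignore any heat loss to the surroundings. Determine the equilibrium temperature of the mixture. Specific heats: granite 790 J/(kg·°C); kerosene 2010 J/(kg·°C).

T_f ≈ 76.2 °C

Heat lost by the granite equals heat gained by the kerosene:
0.394×790×(221 − T) = 0.706×2010×(T − 44.5)
311.26(221 − T) = 1419.1(T − 44.5)
1730.3 T = 131937  ⇒  T ≈ 76.25 °C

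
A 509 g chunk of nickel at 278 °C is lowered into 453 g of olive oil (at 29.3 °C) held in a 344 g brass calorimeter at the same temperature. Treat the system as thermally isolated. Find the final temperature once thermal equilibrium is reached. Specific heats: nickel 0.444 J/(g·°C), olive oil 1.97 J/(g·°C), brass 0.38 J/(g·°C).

T_f = Σ m_i c_i T_i / Σ m_i c_i:
T_f = (226×278 + 892.41×29.3 + 130.72×29.3) / (226 + 892.41 + 130.72)
    = 92805 / 1249.1 ≈ 74.30 °C

T_f ≈ 74.3 °C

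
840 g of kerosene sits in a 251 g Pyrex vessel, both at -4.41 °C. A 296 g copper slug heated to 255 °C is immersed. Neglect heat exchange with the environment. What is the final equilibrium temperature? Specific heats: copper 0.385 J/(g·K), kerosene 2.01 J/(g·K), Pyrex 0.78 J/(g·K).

Setting the total heat transfer to zero:
296·0.385·(T − 255) + 840·2.01·(T − (-4.41)) + 251·0.78·(T − (-4.41)) = 0
1998.1 T = 20751
T = 20751/1998.1 ≈ 10.38 °C

T_f ≈ 10.4 °C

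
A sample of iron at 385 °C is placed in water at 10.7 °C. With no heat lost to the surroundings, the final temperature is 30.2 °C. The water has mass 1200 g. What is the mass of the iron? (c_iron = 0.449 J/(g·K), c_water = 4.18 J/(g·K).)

m ≈ 614 g

Heat lost by the iron = heat gained by the water:
m×0.449×(385 − 30.2) = 1200×4.18×(30.2 − 10.7)
159.31 m = 97812  ⇒  m ≈ 614 g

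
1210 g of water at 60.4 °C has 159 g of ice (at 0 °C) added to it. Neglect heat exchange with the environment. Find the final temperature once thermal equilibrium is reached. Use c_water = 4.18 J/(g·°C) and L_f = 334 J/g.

T_f ≈ 44.1 °C

Setting the total heat transfer to zero:
latent heat to melt: 159·334 = 53106
  meltwater 0→T: 159·4.18·T = 664.62 T
  water cools: 1210·4.18·(T − 60.4) = 5057.8(T − 60.4)
5722.4 T = 305491 − 53106 = 252385
T ≈ 44.10 °C — above 0 °C, consistent with complete melting.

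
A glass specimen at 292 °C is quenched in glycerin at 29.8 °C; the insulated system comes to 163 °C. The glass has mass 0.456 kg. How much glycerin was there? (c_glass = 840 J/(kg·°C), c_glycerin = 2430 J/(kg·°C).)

m ≈ 0.153 kg

|Q_glass| = |Q_glycerin|:
0.456·840·(292 − 163) = m·2430·(163 − 29.8)
323676 m = 49412  ⇒  m ≈ 0.1527 kg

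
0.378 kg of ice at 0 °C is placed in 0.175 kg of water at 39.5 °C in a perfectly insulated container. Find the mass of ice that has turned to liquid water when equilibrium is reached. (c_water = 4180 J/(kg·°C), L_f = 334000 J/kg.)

m_melted ≈ 0.0865 kg

Water can give up m c ΔT = 0.175×4180×39.5 = 28894 J before reaching 0 °C.
Fully melting the ice requires m_ice L_f = 0.378×334000 = 126252 J.
Since 28894 < 126252 J, not all the ice melts; equilibrium is at 0 °C.
m_melt = 28894 / L_f = 0.08651 kg.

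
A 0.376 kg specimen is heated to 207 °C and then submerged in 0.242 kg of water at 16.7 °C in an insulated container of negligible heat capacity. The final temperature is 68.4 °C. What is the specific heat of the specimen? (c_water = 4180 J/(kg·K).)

c ≈ 1000 J/(kg·K)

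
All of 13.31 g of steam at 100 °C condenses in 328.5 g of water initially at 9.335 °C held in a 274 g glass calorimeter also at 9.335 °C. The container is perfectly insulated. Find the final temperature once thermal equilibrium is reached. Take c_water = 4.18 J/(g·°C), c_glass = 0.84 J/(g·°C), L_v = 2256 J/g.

T_f ≈ 30.5 °C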